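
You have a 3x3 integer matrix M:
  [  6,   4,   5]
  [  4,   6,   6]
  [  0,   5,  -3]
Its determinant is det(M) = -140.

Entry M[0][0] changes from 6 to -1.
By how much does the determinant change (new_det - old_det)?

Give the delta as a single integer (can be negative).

Cofactor C_00 = -48
Entry delta = -1 - 6 = -7
Det delta = entry_delta * cofactor = -7 * -48 = 336

Answer: 336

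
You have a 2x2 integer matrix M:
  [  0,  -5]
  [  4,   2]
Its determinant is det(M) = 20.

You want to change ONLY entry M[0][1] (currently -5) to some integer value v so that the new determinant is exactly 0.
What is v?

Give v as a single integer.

det is linear in entry M[0][1]: det = old_det + (v - -5) * C_01
Cofactor C_01 = -4
Want det = 0: 20 + (v - -5) * -4 = 0
  (v - -5) = -20 / -4 = 5
  v = -5 + (5) = 0

Answer: 0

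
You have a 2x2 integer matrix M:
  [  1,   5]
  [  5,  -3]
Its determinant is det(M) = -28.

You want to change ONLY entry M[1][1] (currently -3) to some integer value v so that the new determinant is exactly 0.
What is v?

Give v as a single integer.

det is linear in entry M[1][1]: det = old_det + (v - -3) * C_11
Cofactor C_11 = 1
Want det = 0: -28 + (v - -3) * 1 = 0
  (v - -3) = 28 / 1 = 28
  v = -3 + (28) = 25

Answer: 25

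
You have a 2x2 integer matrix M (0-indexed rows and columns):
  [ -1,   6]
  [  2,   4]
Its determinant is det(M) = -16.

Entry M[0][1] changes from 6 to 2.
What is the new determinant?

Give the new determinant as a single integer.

Answer: -8

Derivation:
det is linear in row 0: changing M[0][1] by delta changes det by delta * cofactor(0,1).
Cofactor C_01 = (-1)^(0+1) * minor(0,1) = -2
Entry delta = 2 - 6 = -4
Det delta = -4 * -2 = 8
New det = -16 + 8 = -8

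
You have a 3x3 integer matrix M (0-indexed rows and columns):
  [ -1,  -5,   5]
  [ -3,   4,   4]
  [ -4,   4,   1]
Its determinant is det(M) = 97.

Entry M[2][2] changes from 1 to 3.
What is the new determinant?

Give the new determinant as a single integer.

det is linear in row 2: changing M[2][2] by delta changes det by delta * cofactor(2,2).
Cofactor C_22 = (-1)^(2+2) * minor(2,2) = -19
Entry delta = 3 - 1 = 2
Det delta = 2 * -19 = -38
New det = 97 + -38 = 59

Answer: 59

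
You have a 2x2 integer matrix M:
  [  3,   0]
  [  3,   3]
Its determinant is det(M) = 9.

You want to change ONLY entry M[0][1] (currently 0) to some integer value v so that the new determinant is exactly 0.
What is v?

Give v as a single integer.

det is linear in entry M[0][1]: det = old_det + (v - 0) * C_01
Cofactor C_01 = -3
Want det = 0: 9 + (v - 0) * -3 = 0
  (v - 0) = -9 / -3 = 3
  v = 0 + (3) = 3

Answer: 3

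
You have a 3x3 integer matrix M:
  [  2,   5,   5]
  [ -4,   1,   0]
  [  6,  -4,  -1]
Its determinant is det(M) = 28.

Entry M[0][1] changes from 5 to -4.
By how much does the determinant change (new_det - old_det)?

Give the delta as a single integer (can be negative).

Answer: 36

Derivation:
Cofactor C_01 = -4
Entry delta = -4 - 5 = -9
Det delta = entry_delta * cofactor = -9 * -4 = 36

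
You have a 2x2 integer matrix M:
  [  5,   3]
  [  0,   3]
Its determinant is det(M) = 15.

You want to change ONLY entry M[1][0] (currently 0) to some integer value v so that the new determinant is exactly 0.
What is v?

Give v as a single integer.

Answer: 5

Derivation:
det is linear in entry M[1][0]: det = old_det + (v - 0) * C_10
Cofactor C_10 = -3
Want det = 0: 15 + (v - 0) * -3 = 0
  (v - 0) = -15 / -3 = 5
  v = 0 + (5) = 5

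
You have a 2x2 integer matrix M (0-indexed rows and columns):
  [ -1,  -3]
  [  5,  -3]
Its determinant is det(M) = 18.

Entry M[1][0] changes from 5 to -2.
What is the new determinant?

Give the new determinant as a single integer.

Answer: -3

Derivation:
det is linear in row 1: changing M[1][0] by delta changes det by delta * cofactor(1,0).
Cofactor C_10 = (-1)^(1+0) * minor(1,0) = 3
Entry delta = -2 - 5 = -7
Det delta = -7 * 3 = -21
New det = 18 + -21 = -3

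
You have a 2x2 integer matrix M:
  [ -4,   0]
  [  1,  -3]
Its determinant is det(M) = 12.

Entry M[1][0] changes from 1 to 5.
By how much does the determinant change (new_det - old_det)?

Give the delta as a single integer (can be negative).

Answer: 0

Derivation:
Cofactor C_10 = 0
Entry delta = 5 - 1 = 4
Det delta = entry_delta * cofactor = 4 * 0 = 0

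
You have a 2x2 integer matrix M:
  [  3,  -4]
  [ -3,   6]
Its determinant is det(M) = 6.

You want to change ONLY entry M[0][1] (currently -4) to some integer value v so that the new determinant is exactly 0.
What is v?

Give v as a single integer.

Answer: -6

Derivation:
det is linear in entry M[0][1]: det = old_det + (v - -4) * C_01
Cofactor C_01 = 3
Want det = 0: 6 + (v - -4) * 3 = 0
  (v - -4) = -6 / 3 = -2
  v = -4 + (-2) = -6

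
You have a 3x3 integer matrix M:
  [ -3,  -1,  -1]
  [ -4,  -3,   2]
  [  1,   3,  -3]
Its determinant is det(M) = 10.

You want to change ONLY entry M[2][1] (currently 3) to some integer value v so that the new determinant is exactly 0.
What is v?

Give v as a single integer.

det is linear in entry M[2][1]: det = old_det + (v - 3) * C_21
Cofactor C_21 = 10
Want det = 0: 10 + (v - 3) * 10 = 0
  (v - 3) = -10 / 10 = -1
  v = 3 + (-1) = 2

Answer: 2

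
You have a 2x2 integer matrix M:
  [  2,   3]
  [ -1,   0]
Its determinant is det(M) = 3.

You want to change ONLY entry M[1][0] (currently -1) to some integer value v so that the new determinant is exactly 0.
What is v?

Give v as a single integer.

det is linear in entry M[1][0]: det = old_det + (v - -1) * C_10
Cofactor C_10 = -3
Want det = 0: 3 + (v - -1) * -3 = 0
  (v - -1) = -3 / -3 = 1
  v = -1 + (1) = 0

Answer: 0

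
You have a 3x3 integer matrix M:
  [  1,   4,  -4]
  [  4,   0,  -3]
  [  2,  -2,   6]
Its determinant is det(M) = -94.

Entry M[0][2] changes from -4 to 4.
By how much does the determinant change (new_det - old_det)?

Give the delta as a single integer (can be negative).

Cofactor C_02 = -8
Entry delta = 4 - -4 = 8
Det delta = entry_delta * cofactor = 8 * -8 = -64

Answer: -64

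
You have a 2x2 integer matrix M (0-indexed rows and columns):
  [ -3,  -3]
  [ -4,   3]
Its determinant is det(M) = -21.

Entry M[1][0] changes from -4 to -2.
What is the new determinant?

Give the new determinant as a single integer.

det is linear in row 1: changing M[1][0] by delta changes det by delta * cofactor(1,0).
Cofactor C_10 = (-1)^(1+0) * minor(1,0) = 3
Entry delta = -2 - -4 = 2
Det delta = 2 * 3 = 6
New det = -21 + 6 = -15

Answer: -15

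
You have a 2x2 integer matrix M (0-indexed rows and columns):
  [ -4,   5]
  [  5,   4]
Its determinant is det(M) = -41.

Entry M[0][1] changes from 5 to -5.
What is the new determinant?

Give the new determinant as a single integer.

det is linear in row 0: changing M[0][1] by delta changes det by delta * cofactor(0,1).
Cofactor C_01 = (-1)^(0+1) * minor(0,1) = -5
Entry delta = -5 - 5 = -10
Det delta = -10 * -5 = 50
New det = -41 + 50 = 9

Answer: 9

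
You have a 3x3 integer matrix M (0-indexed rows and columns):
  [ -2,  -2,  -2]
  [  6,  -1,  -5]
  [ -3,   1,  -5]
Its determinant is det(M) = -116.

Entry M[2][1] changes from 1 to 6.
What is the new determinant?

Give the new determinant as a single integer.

det is linear in row 2: changing M[2][1] by delta changes det by delta * cofactor(2,1).
Cofactor C_21 = (-1)^(2+1) * minor(2,1) = -22
Entry delta = 6 - 1 = 5
Det delta = 5 * -22 = -110
New det = -116 + -110 = -226

Answer: -226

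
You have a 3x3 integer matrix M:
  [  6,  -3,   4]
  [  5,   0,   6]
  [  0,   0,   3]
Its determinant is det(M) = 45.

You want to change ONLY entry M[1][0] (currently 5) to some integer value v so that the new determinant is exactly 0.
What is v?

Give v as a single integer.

Answer: 0

Derivation:
det is linear in entry M[1][0]: det = old_det + (v - 5) * C_10
Cofactor C_10 = 9
Want det = 0: 45 + (v - 5) * 9 = 0
  (v - 5) = -45 / 9 = -5
  v = 5 + (-5) = 0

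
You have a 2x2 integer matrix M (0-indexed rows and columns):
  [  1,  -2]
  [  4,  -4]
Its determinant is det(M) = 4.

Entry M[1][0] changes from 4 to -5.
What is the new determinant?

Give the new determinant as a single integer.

Answer: -14

Derivation:
det is linear in row 1: changing M[1][0] by delta changes det by delta * cofactor(1,0).
Cofactor C_10 = (-1)^(1+0) * minor(1,0) = 2
Entry delta = -5 - 4 = -9
Det delta = -9 * 2 = -18
New det = 4 + -18 = -14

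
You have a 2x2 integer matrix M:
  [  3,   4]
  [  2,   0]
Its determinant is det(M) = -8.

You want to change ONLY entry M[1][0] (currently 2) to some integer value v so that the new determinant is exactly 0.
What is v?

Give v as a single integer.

det is linear in entry M[1][0]: det = old_det + (v - 2) * C_10
Cofactor C_10 = -4
Want det = 0: -8 + (v - 2) * -4 = 0
  (v - 2) = 8 / -4 = -2
  v = 2 + (-2) = 0

Answer: 0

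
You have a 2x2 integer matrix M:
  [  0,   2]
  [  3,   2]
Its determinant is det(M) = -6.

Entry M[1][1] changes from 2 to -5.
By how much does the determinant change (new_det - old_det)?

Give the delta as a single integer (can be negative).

Cofactor C_11 = 0
Entry delta = -5 - 2 = -7
Det delta = entry_delta * cofactor = -7 * 0 = 0

Answer: 0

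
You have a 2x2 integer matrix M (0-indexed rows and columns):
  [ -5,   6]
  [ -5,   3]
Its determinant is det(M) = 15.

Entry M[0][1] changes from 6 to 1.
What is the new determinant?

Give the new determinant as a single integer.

det is linear in row 0: changing M[0][1] by delta changes det by delta * cofactor(0,1).
Cofactor C_01 = (-1)^(0+1) * minor(0,1) = 5
Entry delta = 1 - 6 = -5
Det delta = -5 * 5 = -25
New det = 15 + -25 = -10

Answer: -10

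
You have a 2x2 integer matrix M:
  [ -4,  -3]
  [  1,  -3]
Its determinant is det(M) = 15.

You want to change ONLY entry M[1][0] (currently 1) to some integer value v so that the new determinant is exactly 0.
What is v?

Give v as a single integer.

Answer: -4

Derivation:
det is linear in entry M[1][0]: det = old_det + (v - 1) * C_10
Cofactor C_10 = 3
Want det = 0: 15 + (v - 1) * 3 = 0
  (v - 1) = -15 / 3 = -5
  v = 1 + (-5) = -4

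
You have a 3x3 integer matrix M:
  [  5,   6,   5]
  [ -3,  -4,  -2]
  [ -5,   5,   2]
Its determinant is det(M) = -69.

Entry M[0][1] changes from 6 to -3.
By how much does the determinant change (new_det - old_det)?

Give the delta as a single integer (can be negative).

Answer: -144

Derivation:
Cofactor C_01 = 16
Entry delta = -3 - 6 = -9
Det delta = entry_delta * cofactor = -9 * 16 = -144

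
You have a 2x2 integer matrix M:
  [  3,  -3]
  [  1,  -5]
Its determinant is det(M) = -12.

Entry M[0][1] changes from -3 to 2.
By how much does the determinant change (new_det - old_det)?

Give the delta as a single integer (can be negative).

Answer: -5

Derivation:
Cofactor C_01 = -1
Entry delta = 2 - -3 = 5
Det delta = entry_delta * cofactor = 5 * -1 = -5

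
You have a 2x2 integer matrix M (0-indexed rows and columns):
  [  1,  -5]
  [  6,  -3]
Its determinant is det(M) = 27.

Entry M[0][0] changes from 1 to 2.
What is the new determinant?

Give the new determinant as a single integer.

Answer: 24

Derivation:
det is linear in row 0: changing M[0][0] by delta changes det by delta * cofactor(0,0).
Cofactor C_00 = (-1)^(0+0) * minor(0,0) = -3
Entry delta = 2 - 1 = 1
Det delta = 1 * -3 = -3
New det = 27 + -3 = 24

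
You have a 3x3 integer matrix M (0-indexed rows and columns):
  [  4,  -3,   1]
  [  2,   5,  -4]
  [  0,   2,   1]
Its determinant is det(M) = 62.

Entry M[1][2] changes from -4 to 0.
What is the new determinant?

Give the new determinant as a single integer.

det is linear in row 1: changing M[1][2] by delta changes det by delta * cofactor(1,2).
Cofactor C_12 = (-1)^(1+2) * minor(1,2) = -8
Entry delta = 0 - -4 = 4
Det delta = 4 * -8 = -32
New det = 62 + -32 = 30

Answer: 30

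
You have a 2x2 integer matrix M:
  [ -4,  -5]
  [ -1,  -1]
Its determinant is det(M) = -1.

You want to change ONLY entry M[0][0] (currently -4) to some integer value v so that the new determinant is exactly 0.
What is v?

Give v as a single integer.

det is linear in entry M[0][0]: det = old_det + (v - -4) * C_00
Cofactor C_00 = -1
Want det = 0: -1 + (v - -4) * -1 = 0
  (v - -4) = 1 / -1 = -1
  v = -4 + (-1) = -5

Answer: -5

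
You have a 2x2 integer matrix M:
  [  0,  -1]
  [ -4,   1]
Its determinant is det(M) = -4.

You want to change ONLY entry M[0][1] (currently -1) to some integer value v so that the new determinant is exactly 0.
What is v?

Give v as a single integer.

Answer: 0

Derivation:
det is linear in entry M[0][1]: det = old_det + (v - -1) * C_01
Cofactor C_01 = 4
Want det = 0: -4 + (v - -1) * 4 = 0
  (v - -1) = 4 / 4 = 1
  v = -1 + (1) = 0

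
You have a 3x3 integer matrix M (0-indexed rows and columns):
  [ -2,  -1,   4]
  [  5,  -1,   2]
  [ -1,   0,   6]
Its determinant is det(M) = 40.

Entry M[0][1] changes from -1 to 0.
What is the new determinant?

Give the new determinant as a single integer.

det is linear in row 0: changing M[0][1] by delta changes det by delta * cofactor(0,1).
Cofactor C_01 = (-1)^(0+1) * minor(0,1) = -32
Entry delta = 0 - -1 = 1
Det delta = 1 * -32 = -32
New det = 40 + -32 = 8

Answer: 8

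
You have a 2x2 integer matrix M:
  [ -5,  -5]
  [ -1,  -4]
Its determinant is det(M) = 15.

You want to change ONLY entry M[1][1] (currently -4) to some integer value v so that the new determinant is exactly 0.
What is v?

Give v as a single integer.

det is linear in entry M[1][1]: det = old_det + (v - -4) * C_11
Cofactor C_11 = -5
Want det = 0: 15 + (v - -4) * -5 = 0
  (v - -4) = -15 / -5 = 3
  v = -4 + (3) = -1

Answer: -1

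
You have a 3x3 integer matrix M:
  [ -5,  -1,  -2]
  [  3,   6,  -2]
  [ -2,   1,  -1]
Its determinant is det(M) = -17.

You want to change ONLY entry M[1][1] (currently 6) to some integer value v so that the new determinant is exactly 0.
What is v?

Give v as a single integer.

det is linear in entry M[1][1]: det = old_det + (v - 6) * C_11
Cofactor C_11 = 1
Want det = 0: -17 + (v - 6) * 1 = 0
  (v - 6) = 17 / 1 = 17
  v = 6 + (17) = 23

Answer: 23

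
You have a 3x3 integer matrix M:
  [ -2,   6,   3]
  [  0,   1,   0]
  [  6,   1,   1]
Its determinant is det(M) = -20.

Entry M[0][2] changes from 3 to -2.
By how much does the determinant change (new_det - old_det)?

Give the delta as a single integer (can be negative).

Answer: 30

Derivation:
Cofactor C_02 = -6
Entry delta = -2 - 3 = -5
Det delta = entry_delta * cofactor = -5 * -6 = 30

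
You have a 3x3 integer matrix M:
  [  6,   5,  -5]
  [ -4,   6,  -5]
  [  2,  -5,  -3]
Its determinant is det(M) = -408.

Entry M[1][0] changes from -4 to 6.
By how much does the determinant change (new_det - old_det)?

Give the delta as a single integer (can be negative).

Answer: 400

Derivation:
Cofactor C_10 = 40
Entry delta = 6 - -4 = 10
Det delta = entry_delta * cofactor = 10 * 40 = 400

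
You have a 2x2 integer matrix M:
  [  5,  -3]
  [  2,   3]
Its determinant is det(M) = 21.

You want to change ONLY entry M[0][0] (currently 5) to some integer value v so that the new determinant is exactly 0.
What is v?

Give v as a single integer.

Answer: -2

Derivation:
det is linear in entry M[0][0]: det = old_det + (v - 5) * C_00
Cofactor C_00 = 3
Want det = 0: 21 + (v - 5) * 3 = 0
  (v - 5) = -21 / 3 = -7
  v = 5 + (-7) = -2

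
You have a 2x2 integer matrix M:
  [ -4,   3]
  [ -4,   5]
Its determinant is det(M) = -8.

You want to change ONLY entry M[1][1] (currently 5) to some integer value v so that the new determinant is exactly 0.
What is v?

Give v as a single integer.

Answer: 3

Derivation:
det is linear in entry M[1][1]: det = old_det + (v - 5) * C_11
Cofactor C_11 = -4
Want det = 0: -8 + (v - 5) * -4 = 0
  (v - 5) = 8 / -4 = -2
  v = 5 + (-2) = 3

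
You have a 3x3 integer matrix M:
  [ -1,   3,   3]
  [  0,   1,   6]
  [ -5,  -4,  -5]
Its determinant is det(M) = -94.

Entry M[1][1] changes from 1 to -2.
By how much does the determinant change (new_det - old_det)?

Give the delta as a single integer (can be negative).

Cofactor C_11 = 20
Entry delta = -2 - 1 = -3
Det delta = entry_delta * cofactor = -3 * 20 = -60

Answer: -60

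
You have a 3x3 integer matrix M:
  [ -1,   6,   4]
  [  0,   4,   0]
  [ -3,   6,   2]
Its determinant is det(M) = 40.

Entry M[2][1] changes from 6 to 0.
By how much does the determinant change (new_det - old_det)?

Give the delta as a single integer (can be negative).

Cofactor C_21 = 0
Entry delta = 0 - 6 = -6
Det delta = entry_delta * cofactor = -6 * 0 = 0

Answer: 0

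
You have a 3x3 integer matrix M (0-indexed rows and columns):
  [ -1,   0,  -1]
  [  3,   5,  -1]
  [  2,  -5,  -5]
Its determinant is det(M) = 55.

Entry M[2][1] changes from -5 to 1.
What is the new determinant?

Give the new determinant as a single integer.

Answer: 31

Derivation:
det is linear in row 2: changing M[2][1] by delta changes det by delta * cofactor(2,1).
Cofactor C_21 = (-1)^(2+1) * minor(2,1) = -4
Entry delta = 1 - -5 = 6
Det delta = 6 * -4 = -24
New det = 55 + -24 = 31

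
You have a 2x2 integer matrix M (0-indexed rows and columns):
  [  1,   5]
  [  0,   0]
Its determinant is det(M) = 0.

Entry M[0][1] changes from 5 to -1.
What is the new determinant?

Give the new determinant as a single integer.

det is linear in row 0: changing M[0][1] by delta changes det by delta * cofactor(0,1).
Cofactor C_01 = (-1)^(0+1) * minor(0,1) = 0
Entry delta = -1 - 5 = -6
Det delta = -6 * 0 = 0
New det = 0 + 0 = 0

Answer: 0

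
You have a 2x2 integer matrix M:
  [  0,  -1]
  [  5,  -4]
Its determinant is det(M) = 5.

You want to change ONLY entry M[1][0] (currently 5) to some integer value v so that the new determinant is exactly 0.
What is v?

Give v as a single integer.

det is linear in entry M[1][0]: det = old_det + (v - 5) * C_10
Cofactor C_10 = 1
Want det = 0: 5 + (v - 5) * 1 = 0
  (v - 5) = -5 / 1 = -5
  v = 5 + (-5) = 0

Answer: 0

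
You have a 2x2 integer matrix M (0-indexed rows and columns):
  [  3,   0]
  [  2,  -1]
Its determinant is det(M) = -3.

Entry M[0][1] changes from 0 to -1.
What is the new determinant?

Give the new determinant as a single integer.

Answer: -1

Derivation:
det is linear in row 0: changing M[0][1] by delta changes det by delta * cofactor(0,1).
Cofactor C_01 = (-1)^(0+1) * minor(0,1) = -2
Entry delta = -1 - 0 = -1
Det delta = -1 * -2 = 2
New det = -3 + 2 = -1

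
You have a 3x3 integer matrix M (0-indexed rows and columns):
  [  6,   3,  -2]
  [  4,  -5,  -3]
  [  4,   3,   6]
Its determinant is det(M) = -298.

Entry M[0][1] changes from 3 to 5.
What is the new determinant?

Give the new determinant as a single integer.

Answer: -370

Derivation:
det is linear in row 0: changing M[0][1] by delta changes det by delta * cofactor(0,1).
Cofactor C_01 = (-1)^(0+1) * minor(0,1) = -36
Entry delta = 5 - 3 = 2
Det delta = 2 * -36 = -72
New det = -298 + -72 = -370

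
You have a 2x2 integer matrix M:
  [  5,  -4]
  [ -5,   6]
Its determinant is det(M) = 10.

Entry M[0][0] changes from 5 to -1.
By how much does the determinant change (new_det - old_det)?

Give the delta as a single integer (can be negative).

Cofactor C_00 = 6
Entry delta = -1 - 5 = -6
Det delta = entry_delta * cofactor = -6 * 6 = -36

Answer: -36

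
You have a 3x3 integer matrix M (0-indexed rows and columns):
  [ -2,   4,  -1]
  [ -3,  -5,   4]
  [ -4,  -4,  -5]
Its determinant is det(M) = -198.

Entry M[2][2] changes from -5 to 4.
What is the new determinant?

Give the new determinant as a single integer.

det is linear in row 2: changing M[2][2] by delta changes det by delta * cofactor(2,2).
Cofactor C_22 = (-1)^(2+2) * minor(2,2) = 22
Entry delta = 4 - -5 = 9
Det delta = 9 * 22 = 198
New det = -198 + 198 = 0

Answer: 0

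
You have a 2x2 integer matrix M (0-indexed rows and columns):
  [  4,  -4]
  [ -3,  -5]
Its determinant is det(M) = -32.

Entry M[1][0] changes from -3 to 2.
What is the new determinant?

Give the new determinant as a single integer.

Answer: -12

Derivation:
det is linear in row 1: changing M[1][0] by delta changes det by delta * cofactor(1,0).
Cofactor C_10 = (-1)^(1+0) * minor(1,0) = 4
Entry delta = 2 - -3 = 5
Det delta = 5 * 4 = 20
New det = -32 + 20 = -12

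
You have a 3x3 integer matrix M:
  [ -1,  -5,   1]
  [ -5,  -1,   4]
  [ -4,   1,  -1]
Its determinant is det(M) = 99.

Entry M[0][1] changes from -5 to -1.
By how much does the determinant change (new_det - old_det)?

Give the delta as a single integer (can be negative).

Cofactor C_01 = -21
Entry delta = -1 - -5 = 4
Det delta = entry_delta * cofactor = 4 * -21 = -84

Answer: -84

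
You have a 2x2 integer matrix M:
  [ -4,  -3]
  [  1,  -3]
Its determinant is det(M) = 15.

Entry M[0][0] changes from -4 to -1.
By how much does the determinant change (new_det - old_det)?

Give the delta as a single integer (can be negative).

Cofactor C_00 = -3
Entry delta = -1 - -4 = 3
Det delta = entry_delta * cofactor = 3 * -3 = -9

Answer: -9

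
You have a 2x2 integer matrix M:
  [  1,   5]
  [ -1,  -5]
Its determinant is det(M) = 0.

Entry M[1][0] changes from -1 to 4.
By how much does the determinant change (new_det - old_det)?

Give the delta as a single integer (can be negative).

Cofactor C_10 = -5
Entry delta = 4 - -1 = 5
Det delta = entry_delta * cofactor = 5 * -5 = -25

Answer: -25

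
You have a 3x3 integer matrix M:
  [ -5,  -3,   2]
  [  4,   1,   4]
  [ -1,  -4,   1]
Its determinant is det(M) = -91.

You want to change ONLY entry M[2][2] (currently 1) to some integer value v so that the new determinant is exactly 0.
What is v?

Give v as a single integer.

det is linear in entry M[2][2]: det = old_det + (v - 1) * C_22
Cofactor C_22 = 7
Want det = 0: -91 + (v - 1) * 7 = 0
  (v - 1) = 91 / 7 = 13
  v = 1 + (13) = 14

Answer: 14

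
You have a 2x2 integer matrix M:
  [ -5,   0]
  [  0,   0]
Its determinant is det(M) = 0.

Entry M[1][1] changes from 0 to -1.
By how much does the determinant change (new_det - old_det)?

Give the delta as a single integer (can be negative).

Answer: 5

Derivation:
Cofactor C_11 = -5
Entry delta = -1 - 0 = -1
Det delta = entry_delta * cofactor = -1 * -5 = 5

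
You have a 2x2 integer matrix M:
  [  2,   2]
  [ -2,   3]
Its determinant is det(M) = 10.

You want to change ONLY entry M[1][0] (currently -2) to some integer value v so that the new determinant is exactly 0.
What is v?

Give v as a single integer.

Answer: 3

Derivation:
det is linear in entry M[1][0]: det = old_det + (v - -2) * C_10
Cofactor C_10 = -2
Want det = 0: 10 + (v - -2) * -2 = 0
  (v - -2) = -10 / -2 = 5
  v = -2 + (5) = 3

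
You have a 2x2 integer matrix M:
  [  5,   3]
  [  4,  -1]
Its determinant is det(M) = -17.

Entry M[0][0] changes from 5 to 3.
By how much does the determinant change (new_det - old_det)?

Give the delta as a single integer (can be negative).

Answer: 2

Derivation:
Cofactor C_00 = -1
Entry delta = 3 - 5 = -2
Det delta = entry_delta * cofactor = -2 * -1 = 2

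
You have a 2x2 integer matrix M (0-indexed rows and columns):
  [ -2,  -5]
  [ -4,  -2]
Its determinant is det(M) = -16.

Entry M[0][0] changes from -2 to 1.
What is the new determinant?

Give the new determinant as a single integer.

det is linear in row 0: changing M[0][0] by delta changes det by delta * cofactor(0,0).
Cofactor C_00 = (-1)^(0+0) * minor(0,0) = -2
Entry delta = 1 - -2 = 3
Det delta = 3 * -2 = -6
New det = -16 + -6 = -22

Answer: -22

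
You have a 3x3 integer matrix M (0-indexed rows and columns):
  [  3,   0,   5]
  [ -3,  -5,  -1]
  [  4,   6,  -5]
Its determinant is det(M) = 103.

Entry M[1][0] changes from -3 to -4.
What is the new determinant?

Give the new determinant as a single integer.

det is linear in row 1: changing M[1][0] by delta changes det by delta * cofactor(1,0).
Cofactor C_10 = (-1)^(1+0) * minor(1,0) = 30
Entry delta = -4 - -3 = -1
Det delta = -1 * 30 = -30
New det = 103 + -30 = 73

Answer: 73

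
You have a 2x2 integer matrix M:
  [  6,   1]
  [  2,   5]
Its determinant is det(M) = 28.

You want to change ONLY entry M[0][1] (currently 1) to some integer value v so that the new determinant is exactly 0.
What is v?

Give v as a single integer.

det is linear in entry M[0][1]: det = old_det + (v - 1) * C_01
Cofactor C_01 = -2
Want det = 0: 28 + (v - 1) * -2 = 0
  (v - 1) = -28 / -2 = 14
  v = 1 + (14) = 15

Answer: 15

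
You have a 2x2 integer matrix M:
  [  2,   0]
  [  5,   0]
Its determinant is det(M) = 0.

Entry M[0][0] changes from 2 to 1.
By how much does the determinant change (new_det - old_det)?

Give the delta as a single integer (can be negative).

Cofactor C_00 = 0
Entry delta = 1 - 2 = -1
Det delta = entry_delta * cofactor = -1 * 0 = 0

Answer: 0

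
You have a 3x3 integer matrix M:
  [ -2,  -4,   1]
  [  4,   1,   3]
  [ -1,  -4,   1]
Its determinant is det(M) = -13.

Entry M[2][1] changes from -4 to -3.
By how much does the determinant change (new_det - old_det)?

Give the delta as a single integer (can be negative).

Answer: 10

Derivation:
Cofactor C_21 = 10
Entry delta = -3 - -4 = 1
Det delta = entry_delta * cofactor = 1 * 10 = 10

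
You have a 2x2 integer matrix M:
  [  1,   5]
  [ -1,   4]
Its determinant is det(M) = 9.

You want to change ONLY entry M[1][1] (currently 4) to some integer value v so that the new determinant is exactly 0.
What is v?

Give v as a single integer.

det is linear in entry M[1][1]: det = old_det + (v - 4) * C_11
Cofactor C_11 = 1
Want det = 0: 9 + (v - 4) * 1 = 0
  (v - 4) = -9 / 1 = -9
  v = 4 + (-9) = -5

Answer: -5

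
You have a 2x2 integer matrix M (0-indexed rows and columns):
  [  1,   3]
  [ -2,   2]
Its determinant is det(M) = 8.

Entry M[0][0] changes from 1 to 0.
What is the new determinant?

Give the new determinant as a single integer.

Answer: 6

Derivation:
det is linear in row 0: changing M[0][0] by delta changes det by delta * cofactor(0,0).
Cofactor C_00 = (-1)^(0+0) * minor(0,0) = 2
Entry delta = 0 - 1 = -1
Det delta = -1 * 2 = -2
New det = 8 + -2 = 6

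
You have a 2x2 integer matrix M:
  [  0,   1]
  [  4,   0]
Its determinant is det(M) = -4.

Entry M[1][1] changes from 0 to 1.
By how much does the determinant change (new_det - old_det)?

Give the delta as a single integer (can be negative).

Answer: 0

Derivation:
Cofactor C_11 = 0
Entry delta = 1 - 0 = 1
Det delta = entry_delta * cofactor = 1 * 0 = 0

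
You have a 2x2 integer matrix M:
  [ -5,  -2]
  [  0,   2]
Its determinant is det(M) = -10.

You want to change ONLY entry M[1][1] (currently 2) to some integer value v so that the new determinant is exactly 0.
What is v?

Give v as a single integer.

det is linear in entry M[1][1]: det = old_det + (v - 2) * C_11
Cofactor C_11 = -5
Want det = 0: -10 + (v - 2) * -5 = 0
  (v - 2) = 10 / -5 = -2
  v = 2 + (-2) = 0

Answer: 0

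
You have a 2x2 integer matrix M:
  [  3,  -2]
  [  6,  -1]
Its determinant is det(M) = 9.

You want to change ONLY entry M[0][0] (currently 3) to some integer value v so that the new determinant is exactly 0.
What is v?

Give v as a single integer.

Answer: 12

Derivation:
det is linear in entry M[0][0]: det = old_det + (v - 3) * C_00
Cofactor C_00 = -1
Want det = 0: 9 + (v - 3) * -1 = 0
  (v - 3) = -9 / -1 = 9
  v = 3 + (9) = 12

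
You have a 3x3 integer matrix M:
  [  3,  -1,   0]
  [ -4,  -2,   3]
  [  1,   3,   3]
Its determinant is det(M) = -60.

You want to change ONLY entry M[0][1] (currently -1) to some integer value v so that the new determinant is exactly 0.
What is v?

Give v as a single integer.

det is linear in entry M[0][1]: det = old_det + (v - -1) * C_01
Cofactor C_01 = 15
Want det = 0: -60 + (v - -1) * 15 = 0
  (v - -1) = 60 / 15 = 4
  v = -1 + (4) = 3

Answer: 3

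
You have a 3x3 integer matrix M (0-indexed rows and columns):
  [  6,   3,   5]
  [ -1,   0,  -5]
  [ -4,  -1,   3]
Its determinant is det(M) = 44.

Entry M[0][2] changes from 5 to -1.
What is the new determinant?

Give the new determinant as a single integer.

det is linear in row 0: changing M[0][2] by delta changes det by delta * cofactor(0,2).
Cofactor C_02 = (-1)^(0+2) * minor(0,2) = 1
Entry delta = -1 - 5 = -6
Det delta = -6 * 1 = -6
New det = 44 + -6 = 38

Answer: 38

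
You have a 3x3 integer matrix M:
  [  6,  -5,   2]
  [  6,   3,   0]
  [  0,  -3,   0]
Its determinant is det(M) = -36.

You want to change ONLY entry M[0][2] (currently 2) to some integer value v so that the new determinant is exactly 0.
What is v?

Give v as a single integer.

Answer: 0

Derivation:
det is linear in entry M[0][2]: det = old_det + (v - 2) * C_02
Cofactor C_02 = -18
Want det = 0: -36 + (v - 2) * -18 = 0
  (v - 2) = 36 / -18 = -2
  v = 2 + (-2) = 0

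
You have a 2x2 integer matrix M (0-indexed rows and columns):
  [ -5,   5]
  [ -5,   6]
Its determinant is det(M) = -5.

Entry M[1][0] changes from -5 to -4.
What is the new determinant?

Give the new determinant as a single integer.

det is linear in row 1: changing M[1][0] by delta changes det by delta * cofactor(1,0).
Cofactor C_10 = (-1)^(1+0) * minor(1,0) = -5
Entry delta = -4 - -5 = 1
Det delta = 1 * -5 = -5
New det = -5 + -5 = -10

Answer: -10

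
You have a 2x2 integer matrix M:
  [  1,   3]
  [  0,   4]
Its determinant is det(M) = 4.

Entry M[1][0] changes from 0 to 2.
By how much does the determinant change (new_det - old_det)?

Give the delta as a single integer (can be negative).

Cofactor C_10 = -3
Entry delta = 2 - 0 = 2
Det delta = entry_delta * cofactor = 2 * -3 = -6

Answer: -6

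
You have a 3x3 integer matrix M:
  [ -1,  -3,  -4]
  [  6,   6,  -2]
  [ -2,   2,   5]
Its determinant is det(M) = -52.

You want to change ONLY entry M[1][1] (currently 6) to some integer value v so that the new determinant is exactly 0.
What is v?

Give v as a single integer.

det is linear in entry M[1][1]: det = old_det + (v - 6) * C_11
Cofactor C_11 = -13
Want det = 0: -52 + (v - 6) * -13 = 0
  (v - 6) = 52 / -13 = -4
  v = 6 + (-4) = 2

Answer: 2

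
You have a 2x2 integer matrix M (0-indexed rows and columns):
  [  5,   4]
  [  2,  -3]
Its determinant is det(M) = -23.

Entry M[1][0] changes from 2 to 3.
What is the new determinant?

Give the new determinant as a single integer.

det is linear in row 1: changing M[1][0] by delta changes det by delta * cofactor(1,0).
Cofactor C_10 = (-1)^(1+0) * minor(1,0) = -4
Entry delta = 3 - 2 = 1
Det delta = 1 * -4 = -4
New det = -23 + -4 = -27

Answer: -27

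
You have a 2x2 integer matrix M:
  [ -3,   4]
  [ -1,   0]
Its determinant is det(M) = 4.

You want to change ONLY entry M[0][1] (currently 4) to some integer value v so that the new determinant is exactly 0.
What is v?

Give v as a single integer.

det is linear in entry M[0][1]: det = old_det + (v - 4) * C_01
Cofactor C_01 = 1
Want det = 0: 4 + (v - 4) * 1 = 0
  (v - 4) = -4 / 1 = -4
  v = 4 + (-4) = 0

Answer: 0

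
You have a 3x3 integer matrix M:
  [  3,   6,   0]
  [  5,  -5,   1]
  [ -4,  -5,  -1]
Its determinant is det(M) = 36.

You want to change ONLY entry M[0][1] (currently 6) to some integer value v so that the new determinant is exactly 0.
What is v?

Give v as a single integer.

det is linear in entry M[0][1]: det = old_det + (v - 6) * C_01
Cofactor C_01 = 1
Want det = 0: 36 + (v - 6) * 1 = 0
  (v - 6) = -36 / 1 = -36
  v = 6 + (-36) = -30

Answer: -30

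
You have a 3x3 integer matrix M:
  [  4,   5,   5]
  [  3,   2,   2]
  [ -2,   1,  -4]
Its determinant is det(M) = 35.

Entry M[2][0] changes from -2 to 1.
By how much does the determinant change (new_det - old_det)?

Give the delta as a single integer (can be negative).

Cofactor C_20 = 0
Entry delta = 1 - -2 = 3
Det delta = entry_delta * cofactor = 3 * 0 = 0

Answer: 0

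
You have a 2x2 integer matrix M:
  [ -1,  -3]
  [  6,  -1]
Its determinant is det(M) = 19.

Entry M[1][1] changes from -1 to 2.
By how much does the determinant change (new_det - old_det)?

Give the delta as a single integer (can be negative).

Answer: -3

Derivation:
Cofactor C_11 = -1
Entry delta = 2 - -1 = 3
Det delta = entry_delta * cofactor = 3 * -1 = -3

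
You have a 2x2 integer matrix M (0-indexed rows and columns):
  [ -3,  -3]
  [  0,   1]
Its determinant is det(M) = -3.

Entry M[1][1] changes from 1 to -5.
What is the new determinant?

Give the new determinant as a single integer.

Answer: 15

Derivation:
det is linear in row 1: changing M[1][1] by delta changes det by delta * cofactor(1,1).
Cofactor C_11 = (-1)^(1+1) * minor(1,1) = -3
Entry delta = -5 - 1 = -6
Det delta = -6 * -3 = 18
New det = -3 + 18 = 15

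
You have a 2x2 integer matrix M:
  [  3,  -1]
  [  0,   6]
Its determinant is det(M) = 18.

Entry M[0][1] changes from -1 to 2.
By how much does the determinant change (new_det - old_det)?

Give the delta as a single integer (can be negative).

Answer: 0

Derivation:
Cofactor C_01 = 0
Entry delta = 2 - -1 = 3
Det delta = entry_delta * cofactor = 3 * 0 = 0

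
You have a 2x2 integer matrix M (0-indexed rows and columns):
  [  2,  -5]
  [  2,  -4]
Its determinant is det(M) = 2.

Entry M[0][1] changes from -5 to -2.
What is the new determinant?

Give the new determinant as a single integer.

Answer: -4

Derivation:
det is linear in row 0: changing M[0][1] by delta changes det by delta * cofactor(0,1).
Cofactor C_01 = (-1)^(0+1) * minor(0,1) = -2
Entry delta = -2 - -5 = 3
Det delta = 3 * -2 = -6
New det = 2 + -6 = -4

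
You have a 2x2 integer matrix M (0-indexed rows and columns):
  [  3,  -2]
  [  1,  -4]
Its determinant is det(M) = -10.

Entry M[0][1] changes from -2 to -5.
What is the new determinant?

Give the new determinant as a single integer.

Answer: -7

Derivation:
det is linear in row 0: changing M[0][1] by delta changes det by delta * cofactor(0,1).
Cofactor C_01 = (-1)^(0+1) * minor(0,1) = -1
Entry delta = -5 - -2 = -3
Det delta = -3 * -1 = 3
New det = -10 + 3 = -7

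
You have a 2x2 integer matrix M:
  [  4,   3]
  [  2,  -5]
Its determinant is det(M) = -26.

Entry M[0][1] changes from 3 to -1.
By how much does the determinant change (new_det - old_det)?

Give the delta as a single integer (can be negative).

Cofactor C_01 = -2
Entry delta = -1 - 3 = -4
Det delta = entry_delta * cofactor = -4 * -2 = 8

Answer: 8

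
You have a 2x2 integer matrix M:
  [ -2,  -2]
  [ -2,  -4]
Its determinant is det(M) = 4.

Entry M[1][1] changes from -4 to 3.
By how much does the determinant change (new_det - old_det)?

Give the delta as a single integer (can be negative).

Cofactor C_11 = -2
Entry delta = 3 - -4 = 7
Det delta = entry_delta * cofactor = 7 * -2 = -14

Answer: -14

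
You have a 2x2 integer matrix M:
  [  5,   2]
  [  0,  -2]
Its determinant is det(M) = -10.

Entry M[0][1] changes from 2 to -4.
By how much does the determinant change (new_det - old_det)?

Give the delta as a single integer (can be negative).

Answer: 0

Derivation:
Cofactor C_01 = 0
Entry delta = -4 - 2 = -6
Det delta = entry_delta * cofactor = -6 * 0 = 0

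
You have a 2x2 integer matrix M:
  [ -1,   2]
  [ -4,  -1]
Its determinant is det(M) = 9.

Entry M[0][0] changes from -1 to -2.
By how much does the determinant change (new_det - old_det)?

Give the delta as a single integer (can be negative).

Answer: 1

Derivation:
Cofactor C_00 = -1
Entry delta = -2 - -1 = -1
Det delta = entry_delta * cofactor = -1 * -1 = 1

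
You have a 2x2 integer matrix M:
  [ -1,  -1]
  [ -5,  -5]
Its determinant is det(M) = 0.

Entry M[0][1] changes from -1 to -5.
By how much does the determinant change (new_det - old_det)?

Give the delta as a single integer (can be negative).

Cofactor C_01 = 5
Entry delta = -5 - -1 = -4
Det delta = entry_delta * cofactor = -4 * 5 = -20

Answer: -20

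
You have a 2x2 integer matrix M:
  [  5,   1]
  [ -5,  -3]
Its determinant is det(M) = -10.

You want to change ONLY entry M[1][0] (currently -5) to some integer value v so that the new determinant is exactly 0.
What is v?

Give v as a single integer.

det is linear in entry M[1][0]: det = old_det + (v - -5) * C_10
Cofactor C_10 = -1
Want det = 0: -10 + (v - -5) * -1 = 0
  (v - -5) = 10 / -1 = -10
  v = -5 + (-10) = -15

Answer: -15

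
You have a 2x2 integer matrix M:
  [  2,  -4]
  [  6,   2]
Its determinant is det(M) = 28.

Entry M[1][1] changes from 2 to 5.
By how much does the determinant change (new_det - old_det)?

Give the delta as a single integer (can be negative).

Answer: 6

Derivation:
Cofactor C_11 = 2
Entry delta = 5 - 2 = 3
Det delta = entry_delta * cofactor = 3 * 2 = 6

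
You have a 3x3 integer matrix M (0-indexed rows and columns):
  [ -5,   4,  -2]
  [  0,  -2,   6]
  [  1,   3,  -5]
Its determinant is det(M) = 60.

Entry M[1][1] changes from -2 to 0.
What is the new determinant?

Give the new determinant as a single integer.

det is linear in row 1: changing M[1][1] by delta changes det by delta * cofactor(1,1).
Cofactor C_11 = (-1)^(1+1) * minor(1,1) = 27
Entry delta = 0 - -2 = 2
Det delta = 2 * 27 = 54
New det = 60 + 54 = 114

Answer: 114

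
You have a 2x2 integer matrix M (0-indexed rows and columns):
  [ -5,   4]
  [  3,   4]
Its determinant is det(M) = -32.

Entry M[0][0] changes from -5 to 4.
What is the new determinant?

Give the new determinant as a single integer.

Answer: 4

Derivation:
det is linear in row 0: changing M[0][0] by delta changes det by delta * cofactor(0,0).
Cofactor C_00 = (-1)^(0+0) * minor(0,0) = 4
Entry delta = 4 - -5 = 9
Det delta = 9 * 4 = 36
New det = -32 + 36 = 4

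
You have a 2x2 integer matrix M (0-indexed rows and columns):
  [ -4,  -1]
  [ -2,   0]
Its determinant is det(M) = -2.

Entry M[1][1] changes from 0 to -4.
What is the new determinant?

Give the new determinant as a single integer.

det is linear in row 1: changing M[1][1] by delta changes det by delta * cofactor(1,1).
Cofactor C_11 = (-1)^(1+1) * minor(1,1) = -4
Entry delta = -4 - 0 = -4
Det delta = -4 * -4 = 16
New det = -2 + 16 = 14

Answer: 14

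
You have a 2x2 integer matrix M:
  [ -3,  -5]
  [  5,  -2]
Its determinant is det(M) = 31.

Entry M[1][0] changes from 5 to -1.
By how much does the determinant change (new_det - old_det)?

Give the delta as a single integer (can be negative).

Answer: -30

Derivation:
Cofactor C_10 = 5
Entry delta = -1 - 5 = -6
Det delta = entry_delta * cofactor = -6 * 5 = -30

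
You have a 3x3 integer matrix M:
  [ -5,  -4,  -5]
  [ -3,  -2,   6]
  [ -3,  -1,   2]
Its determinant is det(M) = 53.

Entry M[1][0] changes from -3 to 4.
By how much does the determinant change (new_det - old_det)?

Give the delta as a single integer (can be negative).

Cofactor C_10 = 13
Entry delta = 4 - -3 = 7
Det delta = entry_delta * cofactor = 7 * 13 = 91

Answer: 91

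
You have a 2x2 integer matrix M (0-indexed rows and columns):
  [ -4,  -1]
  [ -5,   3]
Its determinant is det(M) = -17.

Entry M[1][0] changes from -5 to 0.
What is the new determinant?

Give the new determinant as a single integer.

det is linear in row 1: changing M[1][0] by delta changes det by delta * cofactor(1,0).
Cofactor C_10 = (-1)^(1+0) * minor(1,0) = 1
Entry delta = 0 - -5 = 5
Det delta = 5 * 1 = 5
New det = -17 + 5 = -12

Answer: -12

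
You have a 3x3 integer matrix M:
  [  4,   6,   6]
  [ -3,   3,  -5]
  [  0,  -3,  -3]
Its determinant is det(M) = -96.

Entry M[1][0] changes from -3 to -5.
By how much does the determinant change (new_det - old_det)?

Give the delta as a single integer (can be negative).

Answer: 0

Derivation:
Cofactor C_10 = 0
Entry delta = -5 - -3 = -2
Det delta = entry_delta * cofactor = -2 * 0 = 0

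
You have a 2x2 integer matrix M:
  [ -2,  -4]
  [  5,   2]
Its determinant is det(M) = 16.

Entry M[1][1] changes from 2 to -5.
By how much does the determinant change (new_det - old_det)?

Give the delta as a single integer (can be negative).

Cofactor C_11 = -2
Entry delta = -5 - 2 = -7
Det delta = entry_delta * cofactor = -7 * -2 = 14

Answer: 14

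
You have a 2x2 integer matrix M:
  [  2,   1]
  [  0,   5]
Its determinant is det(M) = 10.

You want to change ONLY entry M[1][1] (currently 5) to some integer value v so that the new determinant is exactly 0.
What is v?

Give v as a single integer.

det is linear in entry M[1][1]: det = old_det + (v - 5) * C_11
Cofactor C_11 = 2
Want det = 0: 10 + (v - 5) * 2 = 0
  (v - 5) = -10 / 2 = -5
  v = 5 + (-5) = 0

Answer: 0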